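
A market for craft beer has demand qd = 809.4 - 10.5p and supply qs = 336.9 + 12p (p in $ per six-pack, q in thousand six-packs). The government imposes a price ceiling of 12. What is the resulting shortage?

Evaluating both curves at the ceiling price 12 gives qd = 683.4, qs = 480.9.
Shortage = qd - qs = 683.4 - 480.9 = 202.5.

Shortage = 202.5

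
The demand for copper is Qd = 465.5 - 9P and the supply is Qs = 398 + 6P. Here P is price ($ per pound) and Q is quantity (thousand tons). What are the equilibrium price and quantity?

The market clears where 465.5 - 9P = 398 + 6P. Rearranging, 15P = 67.5, hence P* = 4.5.
From the demand curve, Q* = 465.5 - 9(4.5) = 425.

P* = 4.5, Q* = 425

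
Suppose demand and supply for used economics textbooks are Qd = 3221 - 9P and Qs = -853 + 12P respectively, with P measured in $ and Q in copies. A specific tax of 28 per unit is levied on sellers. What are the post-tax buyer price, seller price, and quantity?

P_b = 210, P_s = 182, Q = 1331

With a tax of 28 on sellers, they supply based on the net price P_s = P_b - 28, so Qs = -1189 + 12P_b.
Set Qd = Qs: 3221 - 9P_b = -1189 + 12P_b, so 4410 = 21P_b and P_b = 210.
So P_s = 182 and the quantity traded is Q = 3221 - 9(210) = 1331.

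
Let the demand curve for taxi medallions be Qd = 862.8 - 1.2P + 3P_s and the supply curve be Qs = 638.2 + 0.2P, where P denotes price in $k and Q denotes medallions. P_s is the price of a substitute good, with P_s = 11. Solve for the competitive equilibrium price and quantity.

P* = 184, Q* = 675

With P_s = 11, demand is Qd = 895.8 - 1.2P.
Equating demand and supply, 895.8 - 1.2P = 638.2 + 0.2P gives 1.4P = 257.6, so P* = 184.
From the demand curve, Q* = 895.8 - 1.2(184) = 675.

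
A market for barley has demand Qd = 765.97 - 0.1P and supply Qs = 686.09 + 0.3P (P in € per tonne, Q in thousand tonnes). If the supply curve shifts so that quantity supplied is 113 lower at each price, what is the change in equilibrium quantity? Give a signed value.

The market clears where 765.97 - 0.1P = 686.09 + 0.3P. Rearranging, 0.4P = 79.88, hence P* = 199.7.
Plugging P* into demand: Q* = 765.97 - 0.1(199.7) = 746.
After the shift, supply is Qs = 573.09 + 0.3P.
The new intersection has 192.88 = 0.4P, i.e. P = 482.2, Q = 717.75.
ΔQ = 717.75 - 746 = -28.25.

ΔQ = -28.25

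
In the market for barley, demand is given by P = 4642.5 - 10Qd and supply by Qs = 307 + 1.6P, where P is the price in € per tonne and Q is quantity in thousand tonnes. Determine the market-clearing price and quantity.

Solving each curve for Q: Qd = 464.25 - 0.1P.
Set Qd = Qs: 464.25 - 0.1P = 307 + 1.6P, so 157.25 = 1.7P and P* = 92.5.
Then Q* = 464.25 - 0.1(92.5) = 455.

P* = 92.5, Q* = 455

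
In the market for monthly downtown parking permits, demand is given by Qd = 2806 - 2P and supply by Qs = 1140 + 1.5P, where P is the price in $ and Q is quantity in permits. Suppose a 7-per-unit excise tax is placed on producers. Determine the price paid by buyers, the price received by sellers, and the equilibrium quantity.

The tax drives a wedge P_b - P_s = 7. Substituting P_s = P_b - 7 into supply: Qs = 1129.5 + 1.5P_b.
Market clearing requires 2806 - 2P_b = 1129.5 + 1.5P_b; hence 1676.5 = 3.5P_b and P_b = 479.
Then P_s = 479 - 7 = 472 and Q = 2806 - 2(479) = 1848.

P_b = 479, P_s = 472, Q = 1848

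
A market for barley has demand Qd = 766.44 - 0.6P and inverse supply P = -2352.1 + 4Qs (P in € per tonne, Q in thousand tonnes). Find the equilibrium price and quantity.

Solving each curve for Q: Qs = 588.025 + 0.25P.
The market clears where 766.44 - 0.6P = 588.025 + 0.25P. Rearranging, 0.85P = 178.415, hence P* = 209.9.
Then Q* = 766.44 - 0.6(209.9) = 640.5.

P* = 209.9, Q* = 640.5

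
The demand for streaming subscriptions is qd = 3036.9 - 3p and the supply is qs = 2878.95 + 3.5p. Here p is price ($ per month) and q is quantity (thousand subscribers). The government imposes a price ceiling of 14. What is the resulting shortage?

Shortage = 66.95

With p fixed at 14, quantity demanded is 2994.9 and quantity supplied is 2927.95.
Shortage = qd - qs = 2994.9 - 2927.95 = 66.95.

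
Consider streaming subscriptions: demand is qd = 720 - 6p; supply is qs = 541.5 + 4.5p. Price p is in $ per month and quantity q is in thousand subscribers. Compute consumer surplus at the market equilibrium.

Consumer surplus = 31827

Set qd = qs: 720 - 6p = 541.5 + 4.5p, so 178.5 = 10.5p and p* = 17.
Then q* = 720 - 6(17) = 618.
Demand choke price (qd = 0): p = 720/6 = 120. Consumer surplus = ½ × (120 - 17) × 618 = 31827.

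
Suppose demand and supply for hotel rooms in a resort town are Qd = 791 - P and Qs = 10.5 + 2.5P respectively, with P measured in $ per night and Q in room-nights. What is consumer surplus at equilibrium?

Consumer surplus = 161312

Set Qd = Qs: 791 - P = 10.5 + 2.5P, so 780.5 = 3.5P and P* = 223.
Then Q* = 791 - 223 = 568.
Demand choke price (Qd = 0): P = 791. Consumer surplus = ½ × (791 - 223) × 568 = 161312.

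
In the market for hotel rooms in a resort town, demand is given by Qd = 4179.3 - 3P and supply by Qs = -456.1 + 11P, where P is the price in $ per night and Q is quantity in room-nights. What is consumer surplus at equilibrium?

Equating demand and supply, 4179.3 - 3P = -456.1 + 11P gives 14P = 4635.4, so P* = 331.1.
Substitute back: Q* = 4179.3 - 3(331.1) = 3186.
Demand choke price (Qd = 0): P = 4179.3/3 = 1393.1. Consumer surplus = ½ × (1393.1 - 331.1) × 3186 = 1691766.

Consumer surplus = 1691766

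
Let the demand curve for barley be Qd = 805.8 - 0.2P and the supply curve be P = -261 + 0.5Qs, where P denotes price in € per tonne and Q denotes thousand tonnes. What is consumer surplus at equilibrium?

Inverting to quantity form: Qs = 522 + 2P.
Set Qd = Qs: 805.8 - 0.2P = 522 + 2P, so 283.8 = 2.2P and P* = 129.
Plugging P* into demand: Q* = 805.8 - 0.2(129) = 780.
Demand choke price (Qd = 0): P = 805.8/0.2 = 4029. Consumer surplus = ½ × (4029 - 129) × 780 = 1521000.

Consumer surplus = 1521000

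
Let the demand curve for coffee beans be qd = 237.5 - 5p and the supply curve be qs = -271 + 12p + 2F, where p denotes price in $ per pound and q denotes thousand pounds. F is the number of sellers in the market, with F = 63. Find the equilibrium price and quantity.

With F = 63, supply is qs = -145 + 12p.
The market clears where 237.5 - 5p = -145 + 12p. Rearranging, 17p = 382.5, hence p* = 22.5.
From the demand curve, q* = 237.5 - 5(22.5) = 125.

p* = 22.5, q* = 125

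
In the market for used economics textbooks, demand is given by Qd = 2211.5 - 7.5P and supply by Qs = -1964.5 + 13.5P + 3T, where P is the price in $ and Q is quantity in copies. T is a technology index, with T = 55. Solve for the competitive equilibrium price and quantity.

With T = 55, supply is Qs = -1799.5 + 13.5P.
Set Qd = Qs: 2211.5 - 7.5P = -1799.5 + 13.5P, so 4011 = 21P and P* = 191.
Plugging P* into demand: Q* = 2211.5 - 7.5(191) = 779.

P* = 191, Q* = 779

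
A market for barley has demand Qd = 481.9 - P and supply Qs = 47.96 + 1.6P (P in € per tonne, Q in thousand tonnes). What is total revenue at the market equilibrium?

Total revenue = 52573.5

At equilibrium Qd = Qs, so 481.9 - P = 47.96 + 1.6P; collecting terms, 433.94 = 2.6P and P* = 166.9.
Substitute back: Q* = 481.9 - 166.9 = 315.
Total revenue = P* × Q* = 166.9 × 315 = 52573.5.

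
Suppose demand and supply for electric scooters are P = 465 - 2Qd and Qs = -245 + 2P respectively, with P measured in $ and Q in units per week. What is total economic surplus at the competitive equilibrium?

Solving each curve for Q: Qd = 232.5 - 0.5P.
At equilibrium Qd = Qs, so 232.5 - 0.5P = -245 + 2P; collecting terms, 477.5 = 2.5P and P* = 191.
Then Q* = 232.5 - 0.5(191) = 137.
Demand choke price = 465; supply choke price = 122.5. CS = ½(465 - 191)(137) = 18769; PS = ½(191 - 122.5)(137) = 4692.25. Total surplus = 23461.25.

Total surplus = 23461.25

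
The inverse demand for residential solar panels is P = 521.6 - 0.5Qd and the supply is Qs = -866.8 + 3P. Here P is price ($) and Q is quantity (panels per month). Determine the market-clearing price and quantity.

Solving each curve for Q: Qd = 1043.2 - 2P.
Set Qd = Qs: 1043.2 - 2P = -866.8 + 3P, so 1910 = 5P and P* = 382.
Then Q* = 1043.2 - 2(382) = 279.2.

P* = 382, Q* = 279.2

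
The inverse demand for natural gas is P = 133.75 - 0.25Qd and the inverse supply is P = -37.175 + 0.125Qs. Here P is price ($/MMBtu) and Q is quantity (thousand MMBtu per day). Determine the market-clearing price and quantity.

P* = 19.8, Q* = 455.8

Rewriting in direct form: Qd = 535 - 4P and Qs = 297.4 + 8P.
Set Qd = Qs: 535 - 4P = 297.4 + 8P, so 237.6 = 12P and P* = 19.8.
Plugging P* into demand: Q* = 535 - 4(19.8) = 455.8.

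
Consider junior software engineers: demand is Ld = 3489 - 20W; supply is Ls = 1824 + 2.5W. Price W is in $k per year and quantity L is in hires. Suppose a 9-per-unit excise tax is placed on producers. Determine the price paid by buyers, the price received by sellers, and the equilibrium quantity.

Producers keep W_s = W_b - 9 per unit, so supply in terms of the buyer price is Ls = 1801.5 + 2.5W_b.
Market clearing requires 3489 - 20W_b = 1801.5 + 2.5W_b; hence 1687.5 = 22.5W_b and W_b = 75.
Then W_s = 75 - 9 = 66 and L = 3489 - 20(75) = 1989.

W_b = 75, W_s = 66, L = 1989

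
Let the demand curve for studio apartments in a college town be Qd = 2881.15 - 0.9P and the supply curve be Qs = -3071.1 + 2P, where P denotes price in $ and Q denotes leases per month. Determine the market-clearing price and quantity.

Set Qd = Qs: 2881.15 - 0.9P = -3071.1 + 2P, so 5952.25 = 2.9P and P* = 2052.5.
Then Q* = 2881.15 - 0.9(2052.5) = 1033.9.

P* = 2052.5, Q* = 1033.9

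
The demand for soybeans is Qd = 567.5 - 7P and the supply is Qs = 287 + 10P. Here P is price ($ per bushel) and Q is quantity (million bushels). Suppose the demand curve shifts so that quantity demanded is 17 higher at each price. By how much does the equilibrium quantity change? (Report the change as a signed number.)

The market clears where 567.5 - 7P = 287 + 10P. Rearranging, 17P = 280.5, hence P* = 16.5.
From the demand curve, Q* = 567.5 - 7(16.5) = 452.
After the shift, demand is Qd = 584.5 - 7P.
The new intersection has 297.5 = 17P, i.e. P = 17.5, Q = 462.
ΔQ = 462 - 452 = 10.

ΔQ = 10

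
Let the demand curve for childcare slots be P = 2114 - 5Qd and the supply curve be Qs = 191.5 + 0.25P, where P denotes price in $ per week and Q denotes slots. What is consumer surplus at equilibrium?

Consumer surplus = 256000

In direct form, Qd = 422.8 - 0.2P.
At equilibrium Qd = Qs, so 422.8 - 0.2P = 191.5 + 0.25P; collecting terms, 231.3 = 0.45P and P* = 514.
Substitute back: Q* = 422.8 - 0.2(514) = 320.
Demand choke price (Qd = 0): P = 422.8/0.2 = 2114. Consumer surplus = ½ × (2114 - 514) × 320 = 256000.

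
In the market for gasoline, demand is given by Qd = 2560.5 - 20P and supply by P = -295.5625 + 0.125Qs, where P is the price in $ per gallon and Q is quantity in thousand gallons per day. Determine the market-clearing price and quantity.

Rewriting in direct form: Qs = 2364.5 + 8P.
At equilibrium Qd = Qs, so 2560.5 - 20P = 2364.5 + 8P; collecting terms, 196 = 28P and P* = 7.
From the demand curve, Q* = 2560.5 - 20(7) = 2420.5.

P* = 7, Q* = 2420.5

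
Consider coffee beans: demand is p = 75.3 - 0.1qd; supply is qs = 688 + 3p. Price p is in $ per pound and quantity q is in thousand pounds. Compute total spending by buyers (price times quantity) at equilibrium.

Total spending by buyers = 3515

In direct form, qd = 753 - 10p.
At equilibrium qd = qs, so 753 - 10p = 688 + 3p; collecting terms, 65 = 13p and p* = 5.
Plugging p* into demand: q* = 753 - 10(5) = 703.
Total spending by buyers = p* × q* = 5 × 703 = 3515.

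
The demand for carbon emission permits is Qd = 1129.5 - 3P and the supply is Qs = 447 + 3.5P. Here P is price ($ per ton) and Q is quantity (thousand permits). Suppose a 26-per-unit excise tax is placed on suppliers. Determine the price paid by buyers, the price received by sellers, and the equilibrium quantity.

P_b = 119, P_s = 93, Q = 772.5

The tax drives a wedge P_b - P_s = 26. Substituting P_s = P_b - 26 into supply: Qs = 356 + 3.5P_b.
Equate demand and the shifted supply: 1129.5 - 3P_b = 356 + 3.5P_b, giving 6.5P_b = 773.5, so P_b = 119.
So P_s = 93 and the quantity traded is Q = 1129.5 - 3(119) = 772.5.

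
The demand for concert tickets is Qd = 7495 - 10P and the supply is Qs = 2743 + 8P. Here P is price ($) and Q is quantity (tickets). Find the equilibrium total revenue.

Total revenue = 1281720

Equating demand and supply, 7495 - 10P = 2743 + 8P gives 18P = 4752, so P* = 264.
Plugging P* into demand: Q* = 7495 - 10(264) = 4855.
Total revenue = P* × Q* = 264 × 4855 = 1281720.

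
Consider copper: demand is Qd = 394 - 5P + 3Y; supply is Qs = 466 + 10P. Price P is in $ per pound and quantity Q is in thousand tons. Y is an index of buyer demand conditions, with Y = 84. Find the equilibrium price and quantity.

With Y = 84, demand is Qd = 646 - 5P.
Equating demand and supply, 646 - 5P = 466 + 10P gives 15P = 180, so P* = 12.
Plugging P* into demand: Q* = 646 - 5(12) = 586.

P* = 12, Q* = 586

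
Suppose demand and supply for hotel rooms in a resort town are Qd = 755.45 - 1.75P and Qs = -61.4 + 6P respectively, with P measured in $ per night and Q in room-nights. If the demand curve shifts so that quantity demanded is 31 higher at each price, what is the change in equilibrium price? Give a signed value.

Equating demand and supply, 755.45 - 1.75P = -61.4 + 6P gives 7.75P = 816.85, so P* = 105.4.
From the demand curve, Q* = 755.45 - 1.75(105.4) = 571.
After the shift, demand is Qd = 786.45 - 1.75P.
Re-solving, 7.75P = 847.85 gives P = 109.4 and Q = 595.
ΔP = 109.4 - 105.4 = 4.

ΔP = 4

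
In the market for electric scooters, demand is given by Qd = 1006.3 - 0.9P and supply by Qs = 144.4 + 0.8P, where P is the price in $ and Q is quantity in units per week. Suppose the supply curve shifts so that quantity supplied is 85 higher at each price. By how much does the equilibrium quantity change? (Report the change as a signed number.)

ΔQ = 45

The market clears where 1006.3 - 0.9P = 144.4 + 0.8P. Rearranging, 1.7P = 861.9, hence P* = 507.
From the demand curve, Q* = 1006.3 - 0.9(507) = 550.
After the shift, supply is Qs = 229.4 + 0.8P.
Re-solving, 1.7P = 776.9 gives P = 457 and Q = 595.
ΔQ = 595 - 550 = 45.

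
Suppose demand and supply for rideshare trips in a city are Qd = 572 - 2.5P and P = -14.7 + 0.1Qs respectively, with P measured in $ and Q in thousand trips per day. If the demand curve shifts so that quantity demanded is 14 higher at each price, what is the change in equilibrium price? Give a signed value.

Inverting to quantity form: Qs = 147 + 10P.
Equating demand and supply, 572 - 2.5P = 147 + 10P gives 12.5P = 425, so P* = 34.
From the demand curve, Q* = 572 - 2.5(34) = 487.
After the shift, demand is Qd = 586 - 2.5P.
Re-solving, 12.5P = 439 gives P = 35.12 and Q = 498.2.
ΔP = 35.12 - 34 = 1.12.

ΔP = 1.12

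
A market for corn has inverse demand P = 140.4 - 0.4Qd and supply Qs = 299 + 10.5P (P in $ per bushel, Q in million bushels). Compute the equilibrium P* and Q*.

Rewriting in direct form: Qd = 351 - 2.5P.
The market clears where 351 - 2.5P = 299 + 10.5P. Rearranging, 13P = 52, hence P* = 4.
Substitute back: Q* = 351 - 2.5(4) = 341.

P* = 4, Q* = 341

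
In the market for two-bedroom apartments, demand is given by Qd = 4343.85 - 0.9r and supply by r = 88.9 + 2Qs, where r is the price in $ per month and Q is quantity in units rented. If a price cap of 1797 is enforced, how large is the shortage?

Shortage = 1872.5

In direct form, Qs = -44.45 + 0.5r.
Evaluating both curves at the ceiling price 1797 gives Qd = 2726.55, Qs = 854.05.
Shortage = Qd - Qs = 2726.55 - 854.05 = 1872.5.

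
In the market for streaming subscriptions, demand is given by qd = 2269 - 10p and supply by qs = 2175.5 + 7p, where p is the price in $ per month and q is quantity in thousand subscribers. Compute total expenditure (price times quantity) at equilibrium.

Set qd = qs: 2269 - 10p = 2175.5 + 7p, so 93.5 = 17p and p* = 5.5.
Then q* = 2269 - 10(5.5) = 2214.
Total expenditure = p* × q* = 5.5 × 2214 = 12177.

Total expenditure = 12177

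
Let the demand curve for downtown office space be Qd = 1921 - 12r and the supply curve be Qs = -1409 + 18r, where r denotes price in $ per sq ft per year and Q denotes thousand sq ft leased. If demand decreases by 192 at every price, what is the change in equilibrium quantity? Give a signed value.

Equating demand and supply, 1921 - 12r = -1409 + 18r gives 30r = 3330, so r* = 111.
From the demand curve, Q* = 1921 - 12(111) = 589.
After the shift, demand is Qd = 1729 - 12r.
The new intersection has 3138 = 30r, i.e. r = 104.6, Q = 473.8.
ΔQ = 473.8 - 589 = -115.2.

ΔQ = -115.2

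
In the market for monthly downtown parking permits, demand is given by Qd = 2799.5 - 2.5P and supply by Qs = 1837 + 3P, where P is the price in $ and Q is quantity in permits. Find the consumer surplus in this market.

Consumer surplus = 1115808.8

At equilibrium Qd = Qs, so 2799.5 - 2.5P = 1837 + 3P; collecting terms, 962.5 = 5.5P and P* = 175.
Plugging P* into demand: Q* = 2799.5 - 2.5(175) = 2362.
Demand choke price (Qd = 0): P = 2799.5/2.5 = 1119.8. Consumer surplus = ½ × (1119.8 - 175) × 2362 = 1115808.8.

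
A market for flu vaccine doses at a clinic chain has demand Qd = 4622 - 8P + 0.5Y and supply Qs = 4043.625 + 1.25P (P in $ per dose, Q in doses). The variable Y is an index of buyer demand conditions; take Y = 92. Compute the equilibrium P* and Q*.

With Y = 92, demand is Qd = 4668 - 8P.
Equating demand and supply, 4668 - 8P = 4043.625 + 1.25P gives 9.25P = 624.375, so P* = 67.5.
Then Q* = 4668 - 8(67.5) = 4128.

P* = 67.5, Q* = 4128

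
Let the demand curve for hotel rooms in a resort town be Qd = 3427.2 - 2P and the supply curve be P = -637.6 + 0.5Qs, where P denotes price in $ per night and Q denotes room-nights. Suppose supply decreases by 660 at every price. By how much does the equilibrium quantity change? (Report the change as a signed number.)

ΔQ = -330

Solving each curve for Q: Qs = 1275.2 + 2P.
Equating demand and supply, 3427.2 - 2P = 1275.2 + 2P gives 4P = 2152, so P* = 538.
Substitute back: Q* = 3427.2 - 2(538) = 2351.2.
After the shift, supply is Qs = 615.2 + 2P.
Re-solving, 4P = 2812 gives P = 703 and Q = 2021.2.
ΔQ = 2021.2 - 2351.2 = -330.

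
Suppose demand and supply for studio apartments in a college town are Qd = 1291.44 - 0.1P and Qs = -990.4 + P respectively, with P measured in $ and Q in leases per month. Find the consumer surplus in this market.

The market clears where 1291.44 - 0.1P = -990.4 + P. Rearranging, 1.1P = 2281.84, hence P* = 2074.4.
Substitute back: Q* = 1291.44 - 0.1(2074.4) = 1084.
Demand choke price (Qd = 0): P = 1291.44/0.1 = 12914.4. Consumer surplus = ½ × (12914.4 - 2074.4) × 1084 = 5875280.

Consumer surplus = 5875280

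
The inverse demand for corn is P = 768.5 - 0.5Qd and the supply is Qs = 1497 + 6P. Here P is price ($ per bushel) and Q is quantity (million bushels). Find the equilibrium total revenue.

Inverting to quantity form: Qd = 1537 - 2P.
The market clears where 1537 - 2P = 1497 + 6P. Rearranging, 8P = 40, hence P* = 5.
From the demand curve, Q* = 1537 - 2(5) = 1527.
Total revenue = P* × Q* = 5 × 1527 = 7635.

Total revenue = 7635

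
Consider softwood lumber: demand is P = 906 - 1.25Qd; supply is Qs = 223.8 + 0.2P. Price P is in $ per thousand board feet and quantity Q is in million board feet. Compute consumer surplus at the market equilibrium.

Consumer surplus = 65610

In direct form, Qd = 724.8 - 0.8P.
The market clears where 724.8 - 0.8P = 223.8 + 0.2P. Rearranging, P = 501, hence P* = 501.
Plugging P* into demand: Q* = 724.8 - 0.8(501) = 324.
Demand choke price (Qd = 0): P = 724.8/0.8 = 906. Consumer surplus = ½ × (906 - 501) × 324 = 65610.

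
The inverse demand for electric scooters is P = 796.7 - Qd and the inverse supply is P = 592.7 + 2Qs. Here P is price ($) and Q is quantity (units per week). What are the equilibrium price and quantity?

P* = 728.7, Q* = 68

Inverting to quantity form: Qd = 796.7 - P and Qs = -296.35 + 0.5P.
The market clears where 796.7 - P = -296.35 + 0.5P. Rearranging, 1.5P = 1093.05, hence P* = 728.7.
Then Q* = 796.7 - 728.7 = 68.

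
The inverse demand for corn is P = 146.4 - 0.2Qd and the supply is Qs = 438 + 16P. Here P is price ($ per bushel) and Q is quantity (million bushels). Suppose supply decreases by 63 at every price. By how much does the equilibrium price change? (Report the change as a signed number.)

In direct form, Qd = 732 - 5P.
Equating demand and supply, 732 - 5P = 438 + 16P gives 21P = 294, so P* = 14.
Substitute back: Q* = 732 - 5(14) = 662.
After the shift, supply is Qs = 375 + 16P.
New equilibrium: 357 = 21P, so P = 17 and Q = 647.
ΔP = 17 - 14 = 3.

ΔP = 3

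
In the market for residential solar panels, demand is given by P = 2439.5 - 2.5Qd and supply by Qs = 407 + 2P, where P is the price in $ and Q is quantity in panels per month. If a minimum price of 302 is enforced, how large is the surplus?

Surplus = 156

In direct form, Qd = 975.8 - 0.4P.
Evaluating both curves at the floor price 302 gives Qd = 855, Qs = 1011.
Surplus = Qs - Qd = 1011 - 855 = 156.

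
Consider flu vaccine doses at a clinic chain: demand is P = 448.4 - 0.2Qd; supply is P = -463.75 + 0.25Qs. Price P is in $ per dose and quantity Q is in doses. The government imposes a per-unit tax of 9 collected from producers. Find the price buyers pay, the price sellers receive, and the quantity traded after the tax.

P_b = 47, P_s = 38, Q = 2007

Solving each curve for Q: Qd = 2242 - 5P and Qs = 1855 + 4P.
The tax drives a wedge P_b - P_s = 9. Substituting P_s = P_b - 9 into supply: Qs = 1819 + 4P_b.
Set Qd = Qs: 2242 - 5P_b = 1819 + 4P_b, so 423 = 9P_b and P_b = 47.
Then P_s = 47 - 9 = 38 and Q = 2242 - 5(47) = 2007.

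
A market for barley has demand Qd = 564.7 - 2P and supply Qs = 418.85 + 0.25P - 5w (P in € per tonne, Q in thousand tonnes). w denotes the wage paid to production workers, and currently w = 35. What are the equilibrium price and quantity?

With w = 35, supply is Qs = 243.85 + 0.25P.
At equilibrium Qd = Qs, so 564.7 - 2P = 243.85 + 0.25P; collecting terms, 320.85 = 2.25P and P* = 142.6.
Plugging P* into demand: Q* = 564.7 - 2(142.6) = 279.5.

P* = 142.6, Q* = 279.5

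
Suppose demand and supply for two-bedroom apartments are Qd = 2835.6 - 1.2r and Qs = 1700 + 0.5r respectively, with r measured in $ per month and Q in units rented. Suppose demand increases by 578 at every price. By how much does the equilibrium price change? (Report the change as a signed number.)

Δr = 340

Set Qd = Qs: 2835.6 - 1.2r = 1700 + 0.5r, so 1135.6 = 1.7r and r* = 668.
Substitute back: Q* = 2835.6 - 1.2(668) = 2034.
After the shift, demand is Qd = 3413.6 - 1.2r.
Re-solving, 1.7r = 1713.6 gives r = 1008 and Q = 2204.
Δr = 1008 - 668 = 340.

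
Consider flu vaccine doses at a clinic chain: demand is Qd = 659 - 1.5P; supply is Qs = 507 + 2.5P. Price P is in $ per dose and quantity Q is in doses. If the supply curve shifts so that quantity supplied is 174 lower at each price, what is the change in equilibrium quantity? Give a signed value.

At equilibrium Qd = Qs, so 659 - 1.5P = 507 + 2.5P; collecting terms, 152 = 4P and P* = 38.
Substitute back: Q* = 659 - 1.5(38) = 602.
After the shift, supply is Qs = 333 + 2.5P.
Re-solving, 4P = 326 gives P = 81.5 and Q = 536.75.
ΔQ = 536.75 - 602 = -65.25.

ΔQ = -65.25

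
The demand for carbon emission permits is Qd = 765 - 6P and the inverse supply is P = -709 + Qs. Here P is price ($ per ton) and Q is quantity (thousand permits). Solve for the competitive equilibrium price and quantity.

Solving each curve for Q: Qs = 709 + P.
Set Qd = Qs: 765 - 6P = 709 + P, so 56 = 7P and P* = 8.
Then Q* = 765 - 6(8) = 717.

P* = 8, Q* = 717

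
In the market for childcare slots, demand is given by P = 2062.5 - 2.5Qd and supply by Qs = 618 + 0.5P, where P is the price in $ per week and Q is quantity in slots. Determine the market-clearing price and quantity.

Solving each curve for Q: Qd = 825 - 0.4P.
The market clears where 825 - 0.4P = 618 + 0.5P. Rearranging, 0.9P = 207, hence P* = 230.
From the demand curve, Q* = 825 - 0.4(230) = 733.

P* = 230, Q* = 733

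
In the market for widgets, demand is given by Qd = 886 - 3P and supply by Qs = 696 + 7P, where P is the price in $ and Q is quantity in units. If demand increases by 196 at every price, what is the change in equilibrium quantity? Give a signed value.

ΔQ = 137.2

Set Qd = Qs: 886 - 3P = 696 + 7P, so 190 = 10P and P* = 19.
Substitute back: Q* = 886 - 3(19) = 829.
After the shift, demand is Qd = 1082 - 3P.
Re-solving, 10P = 386 gives P = 38.6 and Q = 966.2.
ΔQ = 966.2 - 829 = 137.2.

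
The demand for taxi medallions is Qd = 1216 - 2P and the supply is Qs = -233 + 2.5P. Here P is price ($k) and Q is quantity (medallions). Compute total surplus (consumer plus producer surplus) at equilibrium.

Total surplus = 147232.8

At equilibrium Qd = Qs, so 1216 - 2P = -233 + 2.5P; collecting terms, 1449 = 4.5P and P* = 322.
Substitute back: Q* = 1216 - 2(322) = 572.
Demand choke price = 608; supply choke price = 93.2. CS = ½(608 - 322)(572) = 81796; PS = ½(322 - 93.2)(572) = 65436.8. Total surplus = 147232.8.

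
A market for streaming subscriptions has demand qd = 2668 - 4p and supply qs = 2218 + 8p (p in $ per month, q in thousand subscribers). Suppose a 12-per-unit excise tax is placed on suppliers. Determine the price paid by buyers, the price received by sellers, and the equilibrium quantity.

p_b = 45.5, p_s = 33.5, q = 2486

The tax drives a wedge p_b - p_s = 12. Substituting p_s = p_b - 12 into supply: qs = 2122 + 8p_b.
Set qd = qs: 2668 - 4p_b = 2122 + 8p_b, so 546 = 12p_b and p_b = 45.5.
So p_s = 33.5 and the quantity traded is q = 2668 - 4(45.5) = 2486.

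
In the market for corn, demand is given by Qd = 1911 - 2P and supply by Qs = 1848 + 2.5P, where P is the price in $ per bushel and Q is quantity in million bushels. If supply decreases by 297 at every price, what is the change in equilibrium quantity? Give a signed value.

ΔQ = -132

At equilibrium Qd = Qs, so 1911 - 2P = 1848 + 2.5P; collecting terms, 63 = 4.5P and P* = 14.
Substitute back: Q* = 1911 - 2(14) = 1883.
After the shift, supply is Qs = 1551 + 2.5P.
Re-solving, 4.5P = 360 gives P = 80 and Q = 1751.
ΔQ = 1751 - 1883 = -132.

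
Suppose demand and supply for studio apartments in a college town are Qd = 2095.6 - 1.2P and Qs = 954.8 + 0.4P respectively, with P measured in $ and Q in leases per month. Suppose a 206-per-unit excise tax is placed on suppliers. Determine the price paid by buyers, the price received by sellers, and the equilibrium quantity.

With a tax of 206 on suppliers, they supply based on the net price P_s = P_b - 206, so Qs = 872.4 + 0.4P_b.
Market clearing requires 2095.6 - 1.2P_b = 872.4 + 0.4P_b; hence 1223.2 = 1.6P_b and P_b = 764.5.
So P_s = 558.5 and the quantity traded is Q = 2095.6 - 1.2(764.5) = 1178.2.

P_b = 764.5, P_s = 558.5, Q = 1178.2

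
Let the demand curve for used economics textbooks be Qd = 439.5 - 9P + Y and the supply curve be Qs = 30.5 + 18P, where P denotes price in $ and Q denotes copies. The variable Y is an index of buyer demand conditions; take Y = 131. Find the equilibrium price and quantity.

With Y = 131, demand is Qd = 570.5 - 9P.
At equilibrium Qd = Qs, so 570.5 - 9P = 30.5 + 18P; collecting terms, 540 = 27P and P* = 20.
Substitute back: Q* = 570.5 - 9(20) = 390.5.

P* = 20, Q* = 390.5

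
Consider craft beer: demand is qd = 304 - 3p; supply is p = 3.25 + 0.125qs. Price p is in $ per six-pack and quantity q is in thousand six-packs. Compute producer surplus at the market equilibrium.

Inverting to quantity form: qs = -26 + 8p.
The market clears where 304 - 3p = -26 + 8p. Rearranging, 11p = 330, hence p* = 30.
Substitute back: q* = 304 - 3(30) = 214.
Supply choke price (qs = 0): p = 3.25. Producer surplus = ½ × (30 - 3.25) × 214 = 2862.25.

Producer surplus = 2862.25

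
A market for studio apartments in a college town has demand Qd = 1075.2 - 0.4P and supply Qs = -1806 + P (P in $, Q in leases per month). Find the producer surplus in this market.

Producer surplus = 31752

Set Qd = Qs: 1075.2 - 0.4P = -1806 + P, so 2881.2 = 1.4P and P* = 2058.
From the demand curve, Q* = 1075.2 - 0.4(2058) = 252.
Supply choke price (Qs = 0): P = 1806. Producer surplus = ½ × (2058 - 1806) × 252 = 31752.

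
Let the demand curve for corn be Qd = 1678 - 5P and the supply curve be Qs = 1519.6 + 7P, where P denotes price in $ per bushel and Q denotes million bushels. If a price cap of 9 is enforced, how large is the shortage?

Shortage = 50.4

Evaluating both curves at the ceiling price 9 gives Qd = 1633, Qs = 1582.6.
Shortage = Qd - Qs = 1633 - 1582.6 = 50.4.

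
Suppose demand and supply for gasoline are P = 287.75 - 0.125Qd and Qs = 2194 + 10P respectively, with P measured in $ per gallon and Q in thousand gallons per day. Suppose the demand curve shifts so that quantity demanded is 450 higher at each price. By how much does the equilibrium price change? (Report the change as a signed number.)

Inverting to quantity form: Qd = 2302 - 8P.
At equilibrium Qd = Qs, so 2302 - 8P = 2194 + 10P; collecting terms, 108 = 18P and P* = 6.
Substitute back: Q* = 2302 - 8(6) = 2254.
After the shift, demand is Qd = 2752 - 8P.
Re-solving, 18P = 558 gives P = 31 and Q = 2504.
ΔP = 31 - 6 = 25.

ΔP = 25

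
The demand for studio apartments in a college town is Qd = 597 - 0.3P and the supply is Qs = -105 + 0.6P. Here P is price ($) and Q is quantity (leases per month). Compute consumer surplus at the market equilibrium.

Consumer surplus = 219615

The market clears where 597 - 0.3P = -105 + 0.6P. Rearranging, 0.9P = 702, hence P* = 780.
From the demand curve, Q* = 597 - 0.3(780) = 363.
Demand choke price (Qd = 0): P = 597/0.3 = 1990. Consumer surplus = ½ × (1990 - 780) × 363 = 219615.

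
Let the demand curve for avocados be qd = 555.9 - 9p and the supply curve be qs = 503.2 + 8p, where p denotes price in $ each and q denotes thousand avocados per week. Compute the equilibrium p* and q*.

The market clears where 555.9 - 9p = 503.2 + 8p. Rearranging, 17p = 52.7, hence p* = 3.1.
Substitute back: q* = 555.9 - 9(3.1) = 528.

p* = 3.1, q* = 528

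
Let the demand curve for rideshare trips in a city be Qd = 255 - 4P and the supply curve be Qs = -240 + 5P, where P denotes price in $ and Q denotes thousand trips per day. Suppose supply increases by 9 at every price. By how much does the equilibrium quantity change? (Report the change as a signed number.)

ΔQ = 4

The market clears where 255 - 4P = -240 + 5P. Rearranging, 9P = 495, hence P* = 55.
Then Q* = 255 - 4(55) = 35.
After the shift, supply is Qs = -231 + 5P.
New equilibrium: 486 = 9P, so P = 54 and Q = 39.
ΔQ = 39 - 35 = 4.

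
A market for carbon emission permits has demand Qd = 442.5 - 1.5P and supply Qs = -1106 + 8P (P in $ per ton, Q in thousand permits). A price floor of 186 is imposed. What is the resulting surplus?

At P = 186: Qd = 163.5 and Qs = 382.
Surplus = Qs - Qd = 382 - 163.5 = 218.5.

Surplus = 218.5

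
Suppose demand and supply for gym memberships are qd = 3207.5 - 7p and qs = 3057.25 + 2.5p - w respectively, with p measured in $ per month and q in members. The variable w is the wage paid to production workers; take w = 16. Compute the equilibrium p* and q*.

p* = 17.5, q* = 3085

With w = 16, supply is qs = 3041.25 + 2.5p.
The market clears where 3207.5 - 7p = 3041.25 + 2.5p. Rearranging, 9.5p = 166.25, hence p* = 17.5.
Plugging p* into demand: q* = 3207.5 - 7(17.5) = 3085.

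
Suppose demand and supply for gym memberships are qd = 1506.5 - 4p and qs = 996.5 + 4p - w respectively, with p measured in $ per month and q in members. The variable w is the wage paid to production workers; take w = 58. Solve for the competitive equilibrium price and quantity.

With w = 58, supply is qs = 938.5 + 4p.
At equilibrium qd = qs, so 1506.5 - 4p = 938.5 + 4p; collecting terms, 568 = 8p and p* = 71.
Plugging p* into demand: q* = 1506.5 - 4(71) = 1222.5.

p* = 71, q* = 1222.5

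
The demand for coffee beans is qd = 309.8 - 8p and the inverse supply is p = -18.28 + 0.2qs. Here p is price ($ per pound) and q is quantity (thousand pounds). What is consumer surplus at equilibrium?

Consumer surplus = 1922.8225

In direct form, qs = 91.4 + 5p.
The market clears where 309.8 - 8p = 91.4 + 5p. Rearranging, 13p = 218.4, hence p* = 16.8.
From the demand curve, q* = 309.8 - 8(16.8) = 175.4.
Demand choke price (qd = 0): p = 309.8/8 = 38.725. Consumer surplus = ½ × (38.725 - 16.8) × 175.4 = 1922.8225.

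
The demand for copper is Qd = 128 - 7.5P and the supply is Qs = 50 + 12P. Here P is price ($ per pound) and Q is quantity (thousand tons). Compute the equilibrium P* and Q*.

The market clears where 128 - 7.5P = 50 + 12P. Rearranging, 19.5P = 78, hence P* = 4.
Substitute back: Q* = 128 - 7.5(4) = 98.

P* = 4, Q* = 98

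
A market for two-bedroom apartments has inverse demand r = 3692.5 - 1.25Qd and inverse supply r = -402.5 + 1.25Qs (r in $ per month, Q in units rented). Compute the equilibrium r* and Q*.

Rewriting in direct form: Qd = 2954 - 0.8r and Qs = 322 + 0.8r.
At equilibrium Qd = Qs, so 2954 - 0.8r = 322 + 0.8r; collecting terms, 2632 = 1.6r and r* = 1645.
Plugging r* into demand: Q* = 2954 - 0.8(1645) = 1638.

r* = 1645, Q* = 1638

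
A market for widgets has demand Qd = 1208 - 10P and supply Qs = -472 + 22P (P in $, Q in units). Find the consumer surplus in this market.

Consumer surplus = 23324.45

Equating demand and supply, 1208 - 10P = -472 + 22P gives 32P = 1680, so P* = 52.5.
Plugging P* into demand: Q* = 1208 - 10(52.5) = 683.
Demand choke price (Qd = 0): P = 1208/10 = 120.8. Consumer surplus = ½ × (120.8 - 52.5) × 683 = 23324.45.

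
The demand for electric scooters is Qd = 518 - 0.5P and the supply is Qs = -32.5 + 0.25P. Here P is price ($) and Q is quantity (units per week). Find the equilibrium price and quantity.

P* = 734, Q* = 151

The market clears where 518 - 0.5P = -32.5 + 0.25P. Rearranging, 0.75P = 550.5, hence P* = 734.
Substitute back: Q* = 518 - 0.5(734) = 151.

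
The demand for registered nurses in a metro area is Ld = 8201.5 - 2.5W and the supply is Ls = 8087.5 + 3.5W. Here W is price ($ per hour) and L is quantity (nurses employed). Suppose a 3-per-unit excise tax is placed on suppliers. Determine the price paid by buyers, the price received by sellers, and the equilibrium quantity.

W_b = 20.75, W_s = 17.75, L = 8149.625

With a tax of 3 on suppliers, they supply based on the net price W_s = W_b - 3, so Ls = 8077 + 3.5W_b.
Equate demand and the shifted supply: 8201.5 - 2.5W_b = 8077 + 3.5W_b, giving 6W_b = 124.5, so W_b = 20.75.
Then W_s = 20.75 - 3 = 17.75 and L = 8201.5 - 2.5(20.75) = 8149.625.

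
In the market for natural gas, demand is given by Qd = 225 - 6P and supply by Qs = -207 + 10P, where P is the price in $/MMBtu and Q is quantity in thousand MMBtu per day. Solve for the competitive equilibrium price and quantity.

P* = 27, Q* = 63

Set Qd = Qs: 225 - 6P = -207 + 10P, so 432 = 16P and P* = 27.
Then Q* = 225 - 6(27) = 63.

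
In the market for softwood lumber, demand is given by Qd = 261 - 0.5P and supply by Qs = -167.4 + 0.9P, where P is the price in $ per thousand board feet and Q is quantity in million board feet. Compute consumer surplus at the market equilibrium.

Consumer surplus = 11664

Equating demand and supply, 261 - 0.5P = -167.4 + 0.9P gives 1.4P = 428.4, so P* = 306.
Then Q* = 261 - 0.5(306) = 108.
Demand choke price (Qd = 0): P = 261/0.5 = 522. Consumer surplus = ½ × (522 - 306) × 108 = 11664.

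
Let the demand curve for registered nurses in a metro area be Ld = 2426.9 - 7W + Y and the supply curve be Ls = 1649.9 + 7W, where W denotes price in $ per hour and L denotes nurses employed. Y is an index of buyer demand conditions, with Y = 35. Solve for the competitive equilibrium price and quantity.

W* = 58, L* = 2055.9

With Y = 35, demand is Ld = 2461.9 - 7W.
Set Ld = Ls: 2461.9 - 7W = 1649.9 + 7W, so 812 = 14W and W* = 58.
Then L* = 2461.9 - 7(58) = 2055.9.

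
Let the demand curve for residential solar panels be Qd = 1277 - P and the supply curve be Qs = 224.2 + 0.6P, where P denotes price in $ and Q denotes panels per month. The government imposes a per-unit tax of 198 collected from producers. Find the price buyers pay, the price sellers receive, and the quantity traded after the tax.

Producers keep P_s = P_b - 198 per unit, so supply in terms of the buyer price is Qs = 105.4 + 0.6P_b.
Equate demand and the shifted supply: 1277 - P_b = 105.4 + 0.6P_b, giving 1.6P_b = 1171.6, so P_b = 732.25.
So P_s = 534.25 and the quantity traded is Q = 1277 - 732.25 = 544.75.

P_b = 732.25, P_s = 534.25, Q = 544.75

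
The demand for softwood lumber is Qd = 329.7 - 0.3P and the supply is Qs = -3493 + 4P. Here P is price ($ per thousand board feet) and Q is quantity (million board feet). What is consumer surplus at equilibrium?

Equating demand and supply, 329.7 - 0.3P = -3493 + 4P gives 4.3P = 3822.7, so P* = 889.
From the demand curve, Q* = 329.7 - 0.3(889) = 63.
Demand choke price (Qd = 0): P = 329.7/0.3 = 1099. Consumer surplus = ½ × (1099 - 889) × 63 = 6615.

Consumer surplus = 6615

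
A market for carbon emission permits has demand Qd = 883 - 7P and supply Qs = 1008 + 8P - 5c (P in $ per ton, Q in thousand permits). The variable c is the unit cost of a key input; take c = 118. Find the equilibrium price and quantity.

P* = 31, Q* = 666

With c = 118, supply is Qs = 418 + 8P.
The market clears where 883 - 7P = 418 + 8P. Rearranging, 15P = 465, hence P* = 31.
Plugging P* into demand: Q* = 883 - 7(31) = 666.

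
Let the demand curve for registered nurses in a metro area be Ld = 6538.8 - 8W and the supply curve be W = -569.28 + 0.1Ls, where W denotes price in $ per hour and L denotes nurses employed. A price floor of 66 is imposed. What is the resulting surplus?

Surplus = 342

Solving each curve for L: Ls = 5692.8 + 10W.
Evaluating both curves at the floor price 66 gives Ld = 6010.8, Ls = 6352.8.
Surplus = Ls - Ld = 6352.8 - 6010.8 = 342.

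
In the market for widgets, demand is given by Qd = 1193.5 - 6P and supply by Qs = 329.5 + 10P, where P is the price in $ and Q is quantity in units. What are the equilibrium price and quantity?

P* = 54, Q* = 869.5

At equilibrium Qd = Qs, so 1193.5 - 6P = 329.5 + 10P; collecting terms, 864 = 16P and P* = 54.
Plugging P* into demand: Q* = 1193.5 - 6(54) = 869.5.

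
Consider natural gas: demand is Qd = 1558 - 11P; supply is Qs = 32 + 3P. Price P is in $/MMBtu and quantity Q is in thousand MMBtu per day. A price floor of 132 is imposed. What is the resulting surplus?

Surplus = 322

With P fixed at 132, quantity demanded is 106 and quantity supplied is 428.
Surplus = Qs - Qd = 428 - 106 = 322.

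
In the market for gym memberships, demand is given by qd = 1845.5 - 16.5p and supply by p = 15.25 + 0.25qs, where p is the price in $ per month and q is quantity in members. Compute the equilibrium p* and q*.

Inverting to quantity form: qs = -61 + 4p.
Set qd = qs: 1845.5 - 16.5p = -61 + 4p, so 1906.5 = 20.5p and p* = 93.
From the demand curve, q* = 1845.5 - 16.5(93) = 311.

p* = 93, q* = 311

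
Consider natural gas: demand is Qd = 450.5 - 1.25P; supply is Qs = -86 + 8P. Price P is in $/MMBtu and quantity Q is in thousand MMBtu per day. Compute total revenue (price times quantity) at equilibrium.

Set Qd = Qs: 450.5 - 1.25P = -86 + 8P, so 536.5 = 9.25P and P* = 58.
Substitute back: Q* = 450.5 - 1.25(58) = 378.
Total revenue = P* × Q* = 58 × 378 = 21924.

Total revenue = 21924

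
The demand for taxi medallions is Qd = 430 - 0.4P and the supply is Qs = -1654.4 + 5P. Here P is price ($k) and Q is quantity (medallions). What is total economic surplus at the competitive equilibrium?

The market clears where 430 - 0.4P = -1654.4 + 5P. Rearranging, 5.4P = 2084.4, hence P* = 386.
Then Q* = 430 - 0.4(386) = 275.6.
Demand choke price = 1075; supply choke price = 330.88. CS = ½(1075 - 386)(275.6) = 94944.2; PS = ½(386 - 330.88)(275.6) = 7595.536. Total surplus = 102539.736.

Total surplus = 102539.736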